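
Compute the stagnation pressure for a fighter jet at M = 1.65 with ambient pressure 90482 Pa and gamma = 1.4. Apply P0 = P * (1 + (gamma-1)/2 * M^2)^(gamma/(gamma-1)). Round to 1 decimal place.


Step 1: (gamma-1)/2 * M^2 = 0.2 * 2.7225 = 0.5445
Step 2: 1 + 0.5445 = 1.5445
Step 3: Exponent gamma/(gamma-1) = 3.5
Step 4: P0 = 90482 * 1.5445^3.5 = 414304.7 Pa

414304.7


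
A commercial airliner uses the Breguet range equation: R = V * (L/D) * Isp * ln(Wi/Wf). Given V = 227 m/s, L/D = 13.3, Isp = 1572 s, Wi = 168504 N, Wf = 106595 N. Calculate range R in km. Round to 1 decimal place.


Step 1: Coefficient = V * (L/D) * Isp = 227 * 13.3 * 1572 = 4746025.2 m
Step 2: Wi/Wf = 168504 / 106595 = 1.580787
Step 3: ln(1.580787) = 0.457923
Step 4: R = 4746025.2 * 0.457923 = 2173313.5 m = 2173.3 km

2173.3


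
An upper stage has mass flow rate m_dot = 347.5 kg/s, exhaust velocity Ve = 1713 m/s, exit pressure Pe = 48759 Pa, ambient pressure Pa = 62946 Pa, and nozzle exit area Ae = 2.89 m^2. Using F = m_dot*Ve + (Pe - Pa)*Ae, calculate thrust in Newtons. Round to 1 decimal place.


Step 1: Momentum thrust = m_dot * Ve = 347.5 * 1713 = 595267.5 N
Step 2: Pressure thrust = (Pe - Pa) * Ae = (48759 - 62946) * 2.89 = -41000.43 N
Step 3: Total thrust F = 595267.5 + -41000.43 = 554267.1 N

554267.1


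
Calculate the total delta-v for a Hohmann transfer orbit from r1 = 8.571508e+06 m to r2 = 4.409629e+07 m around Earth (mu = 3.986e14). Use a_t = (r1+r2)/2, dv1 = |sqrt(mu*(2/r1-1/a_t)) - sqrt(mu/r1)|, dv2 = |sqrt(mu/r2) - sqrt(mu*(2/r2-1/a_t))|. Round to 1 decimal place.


Step 1: Transfer semi-major axis a_t = (8.571508e+06 + 4.409629e+07) / 2 = 2.633390e+07 m
Step 2: v1 (circular at r1) = sqrt(mu/r1) = 6819.3 m/s
Step 3: v_t1 = sqrt(mu*(2/r1 - 1/a_t)) = 8824.37 m/s
Step 4: dv1 = |8824.37 - 6819.3| = 2005.06 m/s
Step 5: v2 (circular at r2) = 3006.54 m/s, v_t2 = 1715.29 m/s
Step 6: dv2 = |3006.54 - 1715.29| = 1291.25 m/s
Step 7: Total delta-v = 2005.06 + 1291.25 = 3296.3 m/s

3296.3


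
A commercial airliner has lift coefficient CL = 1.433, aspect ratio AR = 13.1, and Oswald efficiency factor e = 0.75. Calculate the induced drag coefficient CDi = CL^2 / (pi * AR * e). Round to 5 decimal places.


Step 1: CL^2 = 1.433^2 = 2.053489
Step 2: pi * AR * e = 3.14159 * 13.1 * 0.75 = 30.866148
Step 3: CDi = 2.053489 / 30.866148 = 0.06653

0.06653


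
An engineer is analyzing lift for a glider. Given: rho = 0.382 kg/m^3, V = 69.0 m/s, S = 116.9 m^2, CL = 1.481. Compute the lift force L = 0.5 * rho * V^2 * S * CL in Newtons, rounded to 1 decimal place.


Step 1: Calculate dynamic pressure q = 0.5 * 0.382 * 69.0^2 = 0.5 * 0.382 * 4761.0 = 909.351 Pa
Step 2: Multiply by wing area and lift coefficient: L = 909.351 * 116.9 * 1.481
Step 3: L = 106303.1319 * 1.481 = 157434.9 N

157434.9


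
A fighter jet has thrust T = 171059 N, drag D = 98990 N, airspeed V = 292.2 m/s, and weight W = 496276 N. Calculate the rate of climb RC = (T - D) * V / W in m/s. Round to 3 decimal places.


Step 1: Excess thrust = T - D = 171059 - 98990 = 72069 N
Step 2: Excess power = 72069 * 292.2 = 21058561.8 W
Step 3: RC = 21058561.8 / 496276 = 42.433 m/s

42.433


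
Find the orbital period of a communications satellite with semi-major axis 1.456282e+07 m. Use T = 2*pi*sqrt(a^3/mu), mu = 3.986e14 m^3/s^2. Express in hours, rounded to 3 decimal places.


Step 1: a^3 / mu = 3.088421e+21 / 3.986e14 = 7.748170e+06
Step 2: sqrt(7.748170e+06) = 2783.5535 s
Step 3: T = 2*pi * 2783.5535 = 17489.58 s
Step 4: T in hours = 17489.58 / 3600 = 4.858 hours

4.858


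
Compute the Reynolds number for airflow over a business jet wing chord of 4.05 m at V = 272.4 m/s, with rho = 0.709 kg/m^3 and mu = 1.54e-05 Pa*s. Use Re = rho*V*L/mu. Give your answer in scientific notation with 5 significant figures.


Step 1: Numerator = rho * V * L = 0.709 * 272.4 * 4.05 = 782.18298
Step 2: Re = 782.18298 / 1.54e-05
Step 3: Re = 5.0791e+07

5.0791e+07


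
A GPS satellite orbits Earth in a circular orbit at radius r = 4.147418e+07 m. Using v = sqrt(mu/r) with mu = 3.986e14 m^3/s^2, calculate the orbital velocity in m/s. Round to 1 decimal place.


Step 1: mu / r = 3.986e14 / 4.147418e+07 = 9610798.8151
Step 2: v = sqrt(9610798.8151) = 3100.1 m/s

3100.1


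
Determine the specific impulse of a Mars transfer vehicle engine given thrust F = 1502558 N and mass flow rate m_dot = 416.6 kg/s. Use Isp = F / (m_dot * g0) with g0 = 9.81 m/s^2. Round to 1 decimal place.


Step 1: m_dot * g0 = 416.6 * 9.81 = 4086.85
Step 2: Isp = 1502558 / 4086.85 = 367.7 s

367.7


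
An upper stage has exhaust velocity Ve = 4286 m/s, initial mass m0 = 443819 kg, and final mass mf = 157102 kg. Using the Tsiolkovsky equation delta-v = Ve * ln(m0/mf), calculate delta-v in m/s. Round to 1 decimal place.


Step 1: Mass ratio m0/mf = 443819 / 157102 = 2.825037
Step 2: ln(2.825037) = 1.038522
Step 3: delta-v = 4286 * 1.038522 = 4451.1 m/s

4451.1


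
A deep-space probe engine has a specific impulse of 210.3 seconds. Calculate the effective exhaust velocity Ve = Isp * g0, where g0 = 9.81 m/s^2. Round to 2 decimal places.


Step 1: Ve = Isp * g0 = 210.3 * 9.81
Step 2: Ve = 2063.04 m/s

2063.04


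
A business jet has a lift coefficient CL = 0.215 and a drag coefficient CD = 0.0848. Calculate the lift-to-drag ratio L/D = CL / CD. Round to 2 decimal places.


Step 1: L/D = CL / CD = 0.215 / 0.0848
Step 2: L/D = 2.54

2.54


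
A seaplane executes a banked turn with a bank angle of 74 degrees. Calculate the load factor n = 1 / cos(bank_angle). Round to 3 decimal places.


Step 1: Convert 74 degrees to radians = 1.291544
Step 2: cos(74 deg) = 0.275637
Step 3: n = 1 / 0.275637 = 3.628

3.628


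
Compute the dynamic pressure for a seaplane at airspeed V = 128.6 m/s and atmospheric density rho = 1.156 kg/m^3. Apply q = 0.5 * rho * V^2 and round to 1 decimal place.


Step 1: V^2 = 128.6^2 = 16537.96
Step 2: q = 0.5 * 1.156 * 16537.96
Step 3: q = 9558.9 Pa

9558.9


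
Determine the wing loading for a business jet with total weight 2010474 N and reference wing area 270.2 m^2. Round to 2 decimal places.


Step 1: Wing loading = W / S = 2010474 / 270.2
Step 2: Wing loading = 7440.69 N/m^2

7440.69


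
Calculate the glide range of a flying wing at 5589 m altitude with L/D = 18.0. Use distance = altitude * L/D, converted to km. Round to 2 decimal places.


Step 1: Glide distance = altitude * L/D = 5589 * 18.0 = 100602.0 m
Step 2: Convert to km: 100602.0 / 1000 = 100.60 km

100.60


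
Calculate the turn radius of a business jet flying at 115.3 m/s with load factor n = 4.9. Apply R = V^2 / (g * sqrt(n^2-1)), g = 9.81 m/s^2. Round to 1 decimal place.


Step 1: V^2 = 115.3^2 = 13294.09
Step 2: n^2 - 1 = 4.9^2 - 1 = 23.01
Step 3: sqrt(23.01) = 4.796874
Step 4: R = 13294.09 / (9.81 * 4.796874) = 282.5 m

282.5


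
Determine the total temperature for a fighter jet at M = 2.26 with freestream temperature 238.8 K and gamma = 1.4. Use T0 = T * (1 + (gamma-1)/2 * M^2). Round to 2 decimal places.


Step 1: (gamma-1)/2 = 0.2
Step 2: M^2 = 5.1076
Step 3: 1 + 0.2 * 5.1076 = 2.02152
Step 4: T0 = 238.8 * 2.02152 = 482.74 K

482.74


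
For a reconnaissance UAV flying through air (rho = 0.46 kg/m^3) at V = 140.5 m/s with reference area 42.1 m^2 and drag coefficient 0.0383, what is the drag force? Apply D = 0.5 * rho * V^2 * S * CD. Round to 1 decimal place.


Step 1: Dynamic pressure q = 0.5 * 0.46 * 140.5^2 = 4540.2575 Pa
Step 2: Drag D = q * S * CD = 4540.2575 * 42.1 * 0.0383
Step 3: D = 7320.8 N

7320.8


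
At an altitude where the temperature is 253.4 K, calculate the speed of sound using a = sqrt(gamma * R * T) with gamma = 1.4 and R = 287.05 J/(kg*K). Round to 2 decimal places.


Step 1: gamma * R * T = 1.4 * 287.05 * 253.4 = 101833.858
Step 2: a = sqrt(101833.858) = 319.11 m/s

319.11


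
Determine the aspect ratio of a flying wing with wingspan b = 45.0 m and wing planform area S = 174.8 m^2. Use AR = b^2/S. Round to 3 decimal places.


Step 1: b^2 = 45.0^2 = 2025.0
Step 2: AR = 2025.0 / 174.8 = 11.585

11.585


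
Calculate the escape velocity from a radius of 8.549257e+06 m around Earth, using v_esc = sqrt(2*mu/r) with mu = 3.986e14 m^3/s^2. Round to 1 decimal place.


Step 1: 2*mu/r = 2 * 3.986e14 / 8.549257e+06 = 93247869.3763
Step 2: v_esc = sqrt(93247869.3763) = 9656.5 m/s

9656.5


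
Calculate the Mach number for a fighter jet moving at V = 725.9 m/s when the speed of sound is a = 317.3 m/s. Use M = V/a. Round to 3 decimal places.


Step 1: M = V / a = 725.9 / 317.3
Step 2: M = 2.288

2.288


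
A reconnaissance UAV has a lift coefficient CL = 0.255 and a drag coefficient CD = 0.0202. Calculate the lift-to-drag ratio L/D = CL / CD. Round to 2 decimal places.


Step 1: L/D = CL / CD = 0.255 / 0.0202
Step 2: L/D = 12.62

12.62


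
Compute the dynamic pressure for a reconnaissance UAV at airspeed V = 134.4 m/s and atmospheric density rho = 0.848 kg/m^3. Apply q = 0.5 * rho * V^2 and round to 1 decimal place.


Step 1: V^2 = 134.4^2 = 18063.36
Step 2: q = 0.5 * 0.848 * 18063.36
Step 3: q = 7658.9 Pa

7658.9


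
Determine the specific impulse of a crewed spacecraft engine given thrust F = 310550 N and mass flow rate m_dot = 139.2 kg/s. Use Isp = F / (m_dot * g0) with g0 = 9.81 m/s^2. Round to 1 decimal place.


Step 1: m_dot * g0 = 139.2 * 9.81 = 1365.55
Step 2: Isp = 310550 / 1365.55 = 227.4 s

227.4


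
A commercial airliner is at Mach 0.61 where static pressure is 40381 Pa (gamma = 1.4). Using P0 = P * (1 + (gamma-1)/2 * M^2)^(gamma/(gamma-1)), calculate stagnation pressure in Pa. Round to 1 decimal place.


Step 1: (gamma-1)/2 * M^2 = 0.2 * 0.3721 = 0.07442
Step 2: 1 + 0.07442 = 1.07442
Step 3: Exponent gamma/(gamma-1) = 3.5
Step 4: P0 = 40381 * 1.07442^3.5 = 51914.2 Pa

51914.2


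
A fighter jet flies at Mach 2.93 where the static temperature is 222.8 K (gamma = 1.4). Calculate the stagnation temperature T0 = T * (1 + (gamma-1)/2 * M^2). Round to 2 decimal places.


Step 1: (gamma-1)/2 = 0.2
Step 2: M^2 = 8.5849
Step 3: 1 + 0.2 * 8.5849 = 2.71698
Step 4: T0 = 222.8 * 2.71698 = 605.34 K

605.34


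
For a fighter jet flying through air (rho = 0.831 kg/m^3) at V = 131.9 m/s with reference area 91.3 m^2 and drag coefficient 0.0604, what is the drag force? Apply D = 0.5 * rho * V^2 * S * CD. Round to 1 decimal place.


Step 1: Dynamic pressure q = 0.5 * 0.831 * 131.9^2 = 7228.707 Pa
Step 2: Drag D = q * S * CD = 7228.707 * 91.3 * 0.0604
Step 3: D = 39862.8 N

39862.8


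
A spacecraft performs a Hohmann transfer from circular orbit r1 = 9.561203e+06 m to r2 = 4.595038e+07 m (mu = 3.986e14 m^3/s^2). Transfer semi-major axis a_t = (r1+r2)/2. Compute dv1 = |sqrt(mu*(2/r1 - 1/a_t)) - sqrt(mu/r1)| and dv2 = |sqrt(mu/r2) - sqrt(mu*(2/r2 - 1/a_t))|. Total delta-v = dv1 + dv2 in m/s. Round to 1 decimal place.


Step 1: Transfer semi-major axis a_t = (9.561203e+06 + 4.595038e+07) / 2 = 2.775579e+07 m
Step 2: v1 (circular at r1) = sqrt(mu/r1) = 6456.73 m/s
Step 3: v_t1 = sqrt(mu*(2/r1 - 1/a_t)) = 8307.69 m/s
Step 4: dv1 = |8307.69 - 6456.73| = 1850.96 m/s
Step 5: v2 (circular at r2) = 2945.26 m/s, v_t2 = 1728.64 m/s
Step 6: dv2 = |2945.26 - 1728.64| = 1216.63 m/s
Step 7: Total delta-v = 1850.96 + 1216.63 = 3067.6 m/s

3067.6


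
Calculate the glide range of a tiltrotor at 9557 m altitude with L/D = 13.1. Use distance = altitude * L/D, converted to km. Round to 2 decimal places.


Step 1: Glide distance = altitude * L/D = 9557 * 13.1 = 125196.7 m
Step 2: Convert to km: 125196.7 / 1000 = 125.20 km

125.20


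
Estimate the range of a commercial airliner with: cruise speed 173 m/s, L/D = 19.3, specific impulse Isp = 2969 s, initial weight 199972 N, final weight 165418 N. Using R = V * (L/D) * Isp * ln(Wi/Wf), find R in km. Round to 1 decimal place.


Step 1: Coefficient = V * (L/D) * Isp = 173 * 19.3 * 2969 = 9913194.1 m
Step 2: Wi/Wf = 199972 / 165418 = 1.208889
Step 3: ln(1.208889) = 0.189702
Step 4: R = 9913194.1 * 0.189702 = 1880550.3 m = 1880.6 km

1880.6


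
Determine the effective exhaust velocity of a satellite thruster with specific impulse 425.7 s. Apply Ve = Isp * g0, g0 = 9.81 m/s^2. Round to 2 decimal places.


Step 1: Ve = Isp * g0 = 425.7 * 9.81
Step 2: Ve = 4176.12 m/s

4176.12


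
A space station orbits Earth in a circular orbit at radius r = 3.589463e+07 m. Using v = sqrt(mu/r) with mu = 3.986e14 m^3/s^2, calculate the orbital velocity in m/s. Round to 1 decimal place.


Step 1: mu / r = 3.986e14 / 3.589463e+07 = 11104725.1358
Step 2: v = sqrt(11104725.1358) = 3332.4 m/s

3332.4


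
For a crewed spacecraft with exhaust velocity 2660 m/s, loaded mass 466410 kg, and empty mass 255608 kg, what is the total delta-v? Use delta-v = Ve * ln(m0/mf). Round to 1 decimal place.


Step 1: Mass ratio m0/mf = 466410 / 255608 = 1.824708
Step 2: ln(1.824708) = 0.60142
Step 3: delta-v = 2660 * 0.60142 = 1599.8 m/s

1599.8


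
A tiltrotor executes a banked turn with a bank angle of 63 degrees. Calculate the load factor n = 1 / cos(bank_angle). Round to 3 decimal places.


Step 1: Convert 63 degrees to radians = 1.099557
Step 2: cos(63 deg) = 0.45399
Step 3: n = 1 / 0.45399 = 2.203

2.203


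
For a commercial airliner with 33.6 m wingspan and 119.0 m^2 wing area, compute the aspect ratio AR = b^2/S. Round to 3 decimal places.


Step 1: b^2 = 33.6^2 = 1128.96
Step 2: AR = 1128.96 / 119.0 = 9.487

9.487


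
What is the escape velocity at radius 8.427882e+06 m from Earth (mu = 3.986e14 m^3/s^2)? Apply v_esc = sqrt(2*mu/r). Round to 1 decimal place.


Step 1: 2*mu/r = 2 * 3.986e14 / 8.427882e+06 = 94590788.0533
Step 2: v_esc = sqrt(94590788.0533) = 9725.8 m/s

9725.8


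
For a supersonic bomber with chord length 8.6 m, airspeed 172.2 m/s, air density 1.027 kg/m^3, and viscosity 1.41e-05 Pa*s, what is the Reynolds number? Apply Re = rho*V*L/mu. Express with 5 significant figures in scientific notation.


Step 1: Numerator = rho * V * L = 1.027 * 172.2 * 8.6 = 1520.90484
Step 2: Re = 1520.90484 / 1.41e-05
Step 3: Re = 1.0787e+08

1.0787e+08


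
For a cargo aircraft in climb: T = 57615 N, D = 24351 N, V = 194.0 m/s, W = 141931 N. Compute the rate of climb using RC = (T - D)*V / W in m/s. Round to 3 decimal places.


Step 1: Excess thrust = T - D = 57615 - 24351 = 33264 N
Step 2: Excess power = 33264 * 194.0 = 6453216.0 W
Step 3: RC = 6453216.0 / 141931 = 45.467 m/s

45.467


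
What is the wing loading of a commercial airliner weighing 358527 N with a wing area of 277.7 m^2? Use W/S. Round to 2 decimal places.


Step 1: Wing loading = W / S = 358527 / 277.7
Step 2: Wing loading = 1291.06 N/m^2

1291.06


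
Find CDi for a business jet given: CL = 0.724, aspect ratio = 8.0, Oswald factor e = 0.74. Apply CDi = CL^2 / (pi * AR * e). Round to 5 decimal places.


Step 1: CL^2 = 0.724^2 = 0.524176
Step 2: pi * AR * e = 3.14159 * 8.0 * 0.74 = 18.598229
Step 3: CDi = 0.524176 / 18.598229 = 0.02818

0.02818


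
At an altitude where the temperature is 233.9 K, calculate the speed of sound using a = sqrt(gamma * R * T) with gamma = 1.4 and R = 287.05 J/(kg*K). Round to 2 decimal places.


Step 1: gamma * R * T = 1.4 * 287.05 * 233.9 = 93997.393
Step 2: a = sqrt(93997.393) = 306.59 m/s

306.59


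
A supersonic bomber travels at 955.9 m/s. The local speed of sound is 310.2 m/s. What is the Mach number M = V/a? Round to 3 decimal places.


Step 1: M = V / a = 955.9 / 310.2
Step 2: M = 3.082

3.082


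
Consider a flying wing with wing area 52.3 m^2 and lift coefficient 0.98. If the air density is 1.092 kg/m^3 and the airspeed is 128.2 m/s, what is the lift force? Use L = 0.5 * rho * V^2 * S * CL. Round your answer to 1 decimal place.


Step 1: Calculate dynamic pressure q = 0.5 * 1.092 * 128.2^2 = 0.5 * 1.092 * 16435.24 = 8973.641 Pa
Step 2: Multiply by wing area and lift coefficient: L = 8973.641 * 52.3 * 0.98
Step 3: L = 469321.4264 * 0.98 = 459935.0 N

459935.0


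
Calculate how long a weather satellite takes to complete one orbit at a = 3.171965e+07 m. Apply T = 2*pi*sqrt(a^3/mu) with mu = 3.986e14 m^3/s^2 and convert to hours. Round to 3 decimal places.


Step 1: a^3 / mu = 3.191429e+22 / 3.986e14 = 8.006595e+07
Step 2: sqrt(8.006595e+07) = 8947.9579 s
Step 3: T = 2*pi * 8947.9579 = 56221.68 s
Step 4: T in hours = 56221.68 / 3600 = 15.617 hours

15.617


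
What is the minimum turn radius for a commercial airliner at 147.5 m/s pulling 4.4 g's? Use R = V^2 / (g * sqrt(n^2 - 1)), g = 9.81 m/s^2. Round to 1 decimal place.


Step 1: V^2 = 147.5^2 = 21756.25
Step 2: n^2 - 1 = 4.4^2 - 1 = 18.36
Step 3: sqrt(18.36) = 4.284857
Step 4: R = 21756.25 / (9.81 * 4.284857) = 517.6 m

517.6


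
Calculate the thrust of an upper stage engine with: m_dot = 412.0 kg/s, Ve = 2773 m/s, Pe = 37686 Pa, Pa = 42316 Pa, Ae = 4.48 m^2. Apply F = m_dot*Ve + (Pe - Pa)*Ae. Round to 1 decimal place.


Step 1: Momentum thrust = m_dot * Ve = 412.0 * 2773 = 1142476.0 N
Step 2: Pressure thrust = (Pe - Pa) * Ae = (37686 - 42316) * 4.48 = -20742.40 N
Step 3: Total thrust F = 1142476.0 + -20742.40 = 1121733.6 N

1121733.6


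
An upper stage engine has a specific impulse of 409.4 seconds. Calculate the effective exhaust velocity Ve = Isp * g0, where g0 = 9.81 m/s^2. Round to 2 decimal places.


Step 1: Ve = Isp * g0 = 409.4 * 9.81
Step 2: Ve = 4016.21 m/s

4016.21


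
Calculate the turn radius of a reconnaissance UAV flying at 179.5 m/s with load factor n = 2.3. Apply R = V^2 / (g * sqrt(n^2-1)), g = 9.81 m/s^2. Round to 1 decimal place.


Step 1: V^2 = 179.5^2 = 32220.25
Step 2: n^2 - 1 = 2.3^2 - 1 = 4.29
Step 3: sqrt(4.29) = 2.071232
Step 4: R = 32220.25 / (9.81 * 2.071232) = 1585.7 m

1585.7


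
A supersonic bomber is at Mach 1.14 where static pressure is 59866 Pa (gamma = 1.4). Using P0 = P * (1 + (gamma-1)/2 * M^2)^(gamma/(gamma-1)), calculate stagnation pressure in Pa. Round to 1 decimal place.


Step 1: (gamma-1)/2 * M^2 = 0.2 * 1.2996 = 0.25992
Step 2: 1 + 0.25992 = 1.25992
Step 3: Exponent gamma/(gamma-1) = 3.5
Step 4: P0 = 59866 * 1.25992^3.5 = 134394.2 Pa

134394.2


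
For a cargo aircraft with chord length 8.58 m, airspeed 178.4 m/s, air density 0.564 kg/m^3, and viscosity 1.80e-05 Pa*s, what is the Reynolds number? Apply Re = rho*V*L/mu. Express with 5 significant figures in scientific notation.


Step 1: Numerator = rho * V * L = 0.564 * 178.4 * 8.58 = 863.299008
Step 2: Re = 863.299008 / 1.80e-05
Step 3: Re = 4.7961e+07

4.7961e+07


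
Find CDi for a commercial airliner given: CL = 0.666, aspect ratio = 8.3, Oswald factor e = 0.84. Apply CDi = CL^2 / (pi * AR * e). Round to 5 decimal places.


Step 1: CL^2 = 0.666^2 = 0.443556
Step 2: pi * AR * e = 3.14159 * 8.3 * 0.84 = 21.903184
Step 3: CDi = 0.443556 / 21.903184 = 0.02025

0.02025


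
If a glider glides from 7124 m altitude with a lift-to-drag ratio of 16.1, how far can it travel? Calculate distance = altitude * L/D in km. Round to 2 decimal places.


Step 1: Glide distance = altitude * L/D = 7124 * 16.1 = 114696.4 m
Step 2: Convert to km: 114696.4 / 1000 = 114.70 km

114.70


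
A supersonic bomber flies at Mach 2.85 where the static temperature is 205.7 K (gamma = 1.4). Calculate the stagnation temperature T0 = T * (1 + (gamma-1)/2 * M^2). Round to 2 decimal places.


Step 1: (gamma-1)/2 = 0.2
Step 2: M^2 = 8.1225
Step 3: 1 + 0.2 * 8.1225 = 2.6245
Step 4: T0 = 205.7 * 2.6245 = 539.86 K

539.86


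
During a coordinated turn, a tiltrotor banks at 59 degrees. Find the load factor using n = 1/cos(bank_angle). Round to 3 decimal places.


Step 1: Convert 59 degrees to radians = 1.029744
Step 2: cos(59 deg) = 0.515038
Step 3: n = 1 / 0.515038 = 1.942

1.942


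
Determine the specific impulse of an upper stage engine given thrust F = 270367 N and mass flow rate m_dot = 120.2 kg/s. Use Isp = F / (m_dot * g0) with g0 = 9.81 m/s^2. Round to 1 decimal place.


Step 1: m_dot * g0 = 120.2 * 9.81 = 1179.16
Step 2: Isp = 270367 / 1179.16 = 229.3 s

229.3


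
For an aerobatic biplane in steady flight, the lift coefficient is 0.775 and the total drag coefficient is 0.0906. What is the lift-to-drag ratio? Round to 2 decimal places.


Step 1: L/D = CL / CD = 0.775 / 0.0906
Step 2: L/D = 8.55

8.55


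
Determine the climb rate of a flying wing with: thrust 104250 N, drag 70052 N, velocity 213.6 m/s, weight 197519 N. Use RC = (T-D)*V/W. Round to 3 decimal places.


Step 1: Excess thrust = T - D = 104250 - 70052 = 34198 N
Step 2: Excess power = 34198 * 213.6 = 7304692.8 W
Step 3: RC = 7304692.8 / 197519 = 36.982 m/s

36.982


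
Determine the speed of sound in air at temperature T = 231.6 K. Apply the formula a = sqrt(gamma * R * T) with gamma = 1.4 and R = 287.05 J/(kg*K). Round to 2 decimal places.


Step 1: gamma * R * T = 1.4 * 287.05 * 231.6 = 93073.092
Step 2: a = sqrt(93073.092) = 305.08 m/s

305.08


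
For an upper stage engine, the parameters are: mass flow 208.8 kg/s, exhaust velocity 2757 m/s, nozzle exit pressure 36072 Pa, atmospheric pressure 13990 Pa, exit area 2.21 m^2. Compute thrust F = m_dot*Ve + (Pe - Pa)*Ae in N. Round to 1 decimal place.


Step 1: Momentum thrust = m_dot * Ve = 208.8 * 2757 = 575661.6 N
Step 2: Pressure thrust = (Pe - Pa) * Ae = (36072 - 13990) * 2.21 = 48801.22 N
Step 3: Total thrust F = 575661.6 + 48801.22 = 624462.8 N

624462.8


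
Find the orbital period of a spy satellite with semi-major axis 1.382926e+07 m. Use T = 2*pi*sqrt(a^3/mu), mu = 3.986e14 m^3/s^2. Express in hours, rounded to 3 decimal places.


Step 1: a^3 / mu = 2.644824e+21 / 3.986e14 = 6.635284e+06
Step 2: sqrt(6.635284e+06) = 2575.9045 s
Step 3: T = 2*pi * 2575.9045 = 16184.89 s
Step 4: T in hours = 16184.89 / 3600 = 4.496 hours

4.496


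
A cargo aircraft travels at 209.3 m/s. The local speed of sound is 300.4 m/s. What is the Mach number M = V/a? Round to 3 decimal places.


Step 1: M = V / a = 209.3 / 300.4
Step 2: M = 0.697

0.697


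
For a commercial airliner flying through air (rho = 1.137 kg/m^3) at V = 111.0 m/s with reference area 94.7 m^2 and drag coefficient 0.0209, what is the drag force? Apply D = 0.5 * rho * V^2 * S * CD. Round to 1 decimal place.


Step 1: Dynamic pressure q = 0.5 * 1.137 * 111.0^2 = 7004.4885 Pa
Step 2: Drag D = q * S * CD = 7004.4885 * 94.7 * 0.0209
Step 3: D = 13863.5 N

13863.5


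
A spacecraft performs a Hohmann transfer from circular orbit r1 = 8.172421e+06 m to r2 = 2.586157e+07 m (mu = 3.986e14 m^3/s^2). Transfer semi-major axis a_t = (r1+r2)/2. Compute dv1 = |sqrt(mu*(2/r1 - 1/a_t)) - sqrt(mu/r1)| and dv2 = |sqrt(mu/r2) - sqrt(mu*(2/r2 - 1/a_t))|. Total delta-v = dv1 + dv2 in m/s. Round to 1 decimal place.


Step 1: Transfer semi-major axis a_t = (8.172421e+06 + 2.586157e+07) / 2 = 1.701700e+07 m
Step 2: v1 (circular at r1) = sqrt(mu/r1) = 6983.82 m/s
Step 3: v_t1 = sqrt(mu*(2/r1 - 1/a_t)) = 8609.53 m/s
Step 4: dv1 = |8609.53 - 6983.82| = 1625.7 m/s
Step 5: v2 (circular at r2) = 3925.92 m/s, v_t2 = 2720.67 m/s
Step 6: dv2 = |3925.92 - 2720.67| = 1205.25 m/s
Step 7: Total delta-v = 1625.7 + 1205.25 = 2831.0 m/s

2831.0


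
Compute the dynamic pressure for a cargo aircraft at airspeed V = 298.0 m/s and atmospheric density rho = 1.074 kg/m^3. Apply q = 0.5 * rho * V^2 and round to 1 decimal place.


Step 1: V^2 = 298.0^2 = 88804.0
Step 2: q = 0.5 * 1.074 * 88804.0
Step 3: q = 47687.7 Pa

47687.7


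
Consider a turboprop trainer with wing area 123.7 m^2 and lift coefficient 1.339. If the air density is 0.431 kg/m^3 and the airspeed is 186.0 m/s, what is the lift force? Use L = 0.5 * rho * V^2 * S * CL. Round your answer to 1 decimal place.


Step 1: Calculate dynamic pressure q = 0.5 * 0.431 * 186.0^2 = 0.5 * 0.431 * 34596.0 = 7455.438 Pa
Step 2: Multiply by wing area and lift coefficient: L = 7455.438 * 123.7 * 1.339
Step 3: L = 922237.6806 * 1.339 = 1234876.3 N

1234876.3


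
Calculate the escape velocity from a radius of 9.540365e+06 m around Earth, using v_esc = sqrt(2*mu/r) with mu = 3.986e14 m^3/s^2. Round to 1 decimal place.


Step 1: 2*mu/r = 2 * 3.986e14 / 9.540365e+06 = 83560744.2692
Step 2: v_esc = sqrt(83560744.2692) = 9141.2 m/s

9141.2


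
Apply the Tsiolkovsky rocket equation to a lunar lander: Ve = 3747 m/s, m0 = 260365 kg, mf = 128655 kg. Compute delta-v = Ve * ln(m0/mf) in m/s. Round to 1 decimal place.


Step 1: Mass ratio m0/mf = 260365 / 128655 = 2.023746
Step 2: ln(2.023746) = 0.70495
Step 3: delta-v = 3747 * 0.70495 = 2641.4 m/s

2641.4


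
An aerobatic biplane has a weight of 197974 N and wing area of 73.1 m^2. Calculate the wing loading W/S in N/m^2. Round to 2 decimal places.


Step 1: Wing loading = W / S = 197974 / 73.1
Step 2: Wing loading = 2708.26 N/m^2

2708.26


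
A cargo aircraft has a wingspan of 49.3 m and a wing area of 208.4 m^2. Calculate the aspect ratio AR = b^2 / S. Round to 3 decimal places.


Step 1: b^2 = 49.3^2 = 2430.49
Step 2: AR = 2430.49 / 208.4 = 11.663

11.663


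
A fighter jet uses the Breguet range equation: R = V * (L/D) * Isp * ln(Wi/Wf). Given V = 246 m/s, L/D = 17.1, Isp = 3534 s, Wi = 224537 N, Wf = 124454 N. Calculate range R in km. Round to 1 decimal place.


Step 1: Coefficient = V * (L/D) * Isp = 246 * 17.1 * 3534 = 14866124.4 m
Step 2: Wi/Wf = 224537 / 124454 = 1.804177
Step 3: ln(1.804177) = 0.590104
Step 4: R = 14866124.4 * 0.590104 = 8772564.4 m = 8772.6 km

8772.6


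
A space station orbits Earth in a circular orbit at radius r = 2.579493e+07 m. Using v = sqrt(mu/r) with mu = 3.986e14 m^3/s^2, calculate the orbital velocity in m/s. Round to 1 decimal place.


Step 1: mu / r = 3.986e14 / 2.579493e+07 = 15452649.0283
Step 2: v = sqrt(15452649.0283) = 3931.0 m/s

3931.0


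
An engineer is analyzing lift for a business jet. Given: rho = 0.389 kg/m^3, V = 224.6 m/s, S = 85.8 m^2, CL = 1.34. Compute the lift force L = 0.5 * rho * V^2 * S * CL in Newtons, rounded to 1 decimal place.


Step 1: Calculate dynamic pressure q = 0.5 * 0.389 * 224.6^2 = 0.5 * 0.389 * 50445.16 = 9811.5836 Pa
Step 2: Multiply by wing area and lift coefficient: L = 9811.5836 * 85.8 * 1.34
Step 3: L = 841833.8746 * 1.34 = 1128057.4 N

1128057.4


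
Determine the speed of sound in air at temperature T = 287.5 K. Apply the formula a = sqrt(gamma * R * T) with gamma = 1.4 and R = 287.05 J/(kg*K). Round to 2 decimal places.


Step 1: gamma * R * T = 1.4 * 287.05 * 287.5 = 115537.625
Step 2: a = sqrt(115537.625) = 339.91 m/s

339.91


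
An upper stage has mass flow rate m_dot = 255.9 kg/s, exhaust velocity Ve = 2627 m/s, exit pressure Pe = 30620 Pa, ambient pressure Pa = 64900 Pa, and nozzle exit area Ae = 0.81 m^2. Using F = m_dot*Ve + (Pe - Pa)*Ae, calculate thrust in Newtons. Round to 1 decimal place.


Step 1: Momentum thrust = m_dot * Ve = 255.9 * 2627 = 672249.3 N
Step 2: Pressure thrust = (Pe - Pa) * Ae = (30620 - 64900) * 0.81 = -27766.80 N
Step 3: Total thrust F = 672249.3 + -27766.80 = 644482.5 N

644482.5


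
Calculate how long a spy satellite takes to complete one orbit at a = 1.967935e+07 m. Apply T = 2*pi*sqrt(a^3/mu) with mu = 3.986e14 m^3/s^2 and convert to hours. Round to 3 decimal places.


Step 1: a^3 / mu = 7.621356e+21 / 3.986e14 = 1.912031e+07
Step 2: sqrt(1.912031e+07) = 4372.6778 s
Step 3: T = 2*pi * 4372.6778 = 27474.34 s
Step 4: T in hours = 27474.34 / 3600 = 7.632 hours

7.632


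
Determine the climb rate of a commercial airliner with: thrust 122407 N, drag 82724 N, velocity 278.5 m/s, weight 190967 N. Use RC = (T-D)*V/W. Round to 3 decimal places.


Step 1: Excess thrust = T - D = 122407 - 82724 = 39683 N
Step 2: Excess power = 39683 * 278.5 = 11051715.5 W
Step 3: RC = 11051715.5 / 190967 = 57.872 m/s

57.872


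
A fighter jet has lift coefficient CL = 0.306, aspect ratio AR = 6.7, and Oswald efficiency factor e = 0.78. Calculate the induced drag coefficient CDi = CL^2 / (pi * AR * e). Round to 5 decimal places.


Step 1: CL^2 = 0.306^2 = 0.093636
Step 2: pi * AR * e = 3.14159 * 6.7 * 0.78 = 16.417963
Step 3: CDi = 0.093636 / 16.417963 = 0.00570

0.00570


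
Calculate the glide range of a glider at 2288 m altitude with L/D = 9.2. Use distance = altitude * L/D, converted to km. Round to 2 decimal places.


Step 1: Glide distance = altitude * L/D = 2288 * 9.2 = 21049.6 m
Step 2: Convert to km: 21049.6 / 1000 = 21.05 km

21.05


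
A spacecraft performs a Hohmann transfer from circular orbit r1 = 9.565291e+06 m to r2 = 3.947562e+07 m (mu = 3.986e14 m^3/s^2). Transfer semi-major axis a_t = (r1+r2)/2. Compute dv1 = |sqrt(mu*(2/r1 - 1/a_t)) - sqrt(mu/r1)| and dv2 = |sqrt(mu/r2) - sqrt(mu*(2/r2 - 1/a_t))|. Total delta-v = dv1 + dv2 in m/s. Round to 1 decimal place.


Step 1: Transfer semi-major axis a_t = (9.565291e+06 + 3.947562e+07) / 2 = 2.452046e+07 m
Step 2: v1 (circular at r1) = sqrt(mu/r1) = 6455.35 m/s
Step 3: v_t1 = sqrt(mu*(2/r1 - 1/a_t)) = 8190.68 m/s
Step 4: dv1 = |8190.68 - 6455.35| = 1735.33 m/s
Step 5: v2 (circular at r2) = 3177.64 m/s, v_t2 = 1984.67 m/s
Step 6: dv2 = |3177.64 - 1984.67| = 1192.96 m/s
Step 7: Total delta-v = 1735.33 + 1192.96 = 2928.3 m/s

2928.3


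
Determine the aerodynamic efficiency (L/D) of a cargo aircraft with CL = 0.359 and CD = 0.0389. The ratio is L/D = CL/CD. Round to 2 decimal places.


Step 1: L/D = CL / CD = 0.359 / 0.0389
Step 2: L/D = 9.23

9.23


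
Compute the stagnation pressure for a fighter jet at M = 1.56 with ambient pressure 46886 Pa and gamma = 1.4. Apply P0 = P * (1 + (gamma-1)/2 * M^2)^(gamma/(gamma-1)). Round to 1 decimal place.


Step 1: (gamma-1)/2 * M^2 = 0.2 * 2.4336 = 0.48672
Step 2: 1 + 0.48672 = 1.48672
Step 3: Exponent gamma/(gamma-1) = 3.5
Step 4: P0 = 46886 * 1.48672^3.5 = 187864.8 Pa

187864.8


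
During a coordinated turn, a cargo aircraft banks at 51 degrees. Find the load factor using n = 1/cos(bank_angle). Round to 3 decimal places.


Step 1: Convert 51 degrees to radians = 0.890118
Step 2: cos(51 deg) = 0.62932
Step 3: n = 1 / 0.62932 = 1.589

1.589


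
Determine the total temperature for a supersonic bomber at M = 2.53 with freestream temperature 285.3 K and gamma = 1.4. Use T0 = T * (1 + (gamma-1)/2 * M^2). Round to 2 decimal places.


Step 1: (gamma-1)/2 = 0.2
Step 2: M^2 = 6.4009
Step 3: 1 + 0.2 * 6.4009 = 2.28018
Step 4: T0 = 285.3 * 2.28018 = 650.54 K

650.54


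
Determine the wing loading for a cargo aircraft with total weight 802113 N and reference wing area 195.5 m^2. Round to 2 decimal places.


Step 1: Wing loading = W / S = 802113 / 195.5
Step 2: Wing loading = 4102.88 N/m^2

4102.88


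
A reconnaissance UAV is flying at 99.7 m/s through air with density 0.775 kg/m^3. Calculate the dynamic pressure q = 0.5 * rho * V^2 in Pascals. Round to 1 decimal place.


Step 1: V^2 = 99.7^2 = 9940.09
Step 2: q = 0.5 * 0.775 * 9940.09
Step 3: q = 3851.8 Pa

3851.8


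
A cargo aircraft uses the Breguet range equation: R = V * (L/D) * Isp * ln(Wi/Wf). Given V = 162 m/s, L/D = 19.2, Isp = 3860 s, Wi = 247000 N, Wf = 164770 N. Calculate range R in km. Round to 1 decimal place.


Step 1: Coefficient = V * (L/D) * Isp = 162 * 19.2 * 3860 = 12006144.0 m
Step 2: Wi/Wf = 247000 / 164770 = 1.499059
Step 3: ln(1.499059) = 0.404838
Step 4: R = 12006144.0 * 0.404838 = 4860540.6 m = 4860.5 km

4860.5


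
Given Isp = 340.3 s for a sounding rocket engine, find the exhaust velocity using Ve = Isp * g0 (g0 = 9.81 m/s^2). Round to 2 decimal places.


Step 1: Ve = Isp * g0 = 340.3 * 9.81
Step 2: Ve = 3338.34 m/s

3338.34


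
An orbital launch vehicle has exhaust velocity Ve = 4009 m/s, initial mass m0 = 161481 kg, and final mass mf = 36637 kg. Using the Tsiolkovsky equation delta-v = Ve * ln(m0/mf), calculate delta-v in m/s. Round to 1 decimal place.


Step 1: Mass ratio m0/mf = 161481 / 36637 = 4.407593
Step 2: ln(4.407593) = 1.483329
Step 3: delta-v = 4009 * 1.483329 = 5946.7 m/s

5946.7


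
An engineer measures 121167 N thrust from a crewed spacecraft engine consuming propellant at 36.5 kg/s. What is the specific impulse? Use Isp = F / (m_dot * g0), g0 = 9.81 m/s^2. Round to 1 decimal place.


Step 1: m_dot * g0 = 36.5 * 9.81 = 358.06
Step 2: Isp = 121167 / 358.06 = 338.4 s

338.4


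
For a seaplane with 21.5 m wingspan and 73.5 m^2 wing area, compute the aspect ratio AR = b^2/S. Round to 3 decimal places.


Step 1: b^2 = 21.5^2 = 462.25
Step 2: AR = 462.25 / 73.5 = 6.289

6.289


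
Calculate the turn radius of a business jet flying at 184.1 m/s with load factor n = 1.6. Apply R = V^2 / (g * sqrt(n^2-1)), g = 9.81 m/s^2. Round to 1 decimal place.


Step 1: V^2 = 184.1^2 = 33892.81
Step 2: n^2 - 1 = 1.6^2 - 1 = 1.56
Step 3: sqrt(1.56) = 1.249
Step 4: R = 33892.81 / (9.81 * 1.249) = 2766.2 m

2766.2


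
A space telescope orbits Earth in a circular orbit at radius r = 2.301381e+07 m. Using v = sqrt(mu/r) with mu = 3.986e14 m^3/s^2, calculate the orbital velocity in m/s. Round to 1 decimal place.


Step 1: mu / r = 3.986e14 / 2.301381e+07 = 17320035.231
Step 2: v = sqrt(17320035.231) = 4161.7 m/s

4161.7


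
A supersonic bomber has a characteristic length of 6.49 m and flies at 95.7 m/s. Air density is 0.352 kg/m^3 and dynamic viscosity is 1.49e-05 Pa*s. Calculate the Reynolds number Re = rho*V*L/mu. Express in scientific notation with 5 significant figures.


Step 1: Numerator = rho * V * L = 0.352 * 95.7 * 6.49 = 218.624736
Step 2: Re = 218.624736 / 1.49e-05
Step 3: Re = 1.4673e+07

1.4673e+07


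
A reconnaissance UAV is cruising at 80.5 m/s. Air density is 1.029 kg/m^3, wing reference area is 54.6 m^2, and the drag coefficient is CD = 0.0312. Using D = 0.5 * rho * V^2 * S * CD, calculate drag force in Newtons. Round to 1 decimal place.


Step 1: Dynamic pressure q = 0.5 * 1.029 * 80.5^2 = 3334.0886 Pa
Step 2: Drag D = q * S * CD = 3334.0886 * 54.6 * 0.0312
Step 3: D = 5679.7 N

5679.7


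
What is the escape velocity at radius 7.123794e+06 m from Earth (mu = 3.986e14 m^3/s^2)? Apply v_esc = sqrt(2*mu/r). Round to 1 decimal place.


Step 1: 2*mu/r = 2 * 3.986e14 / 7.123794e+06 = 111906660.9731
Step 2: v_esc = sqrt(111906660.9731) = 10578.6 m/s

10578.6


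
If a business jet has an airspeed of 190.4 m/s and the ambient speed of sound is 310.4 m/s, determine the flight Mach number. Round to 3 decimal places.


Step 1: M = V / a = 190.4 / 310.4
Step 2: M = 0.613

0.613


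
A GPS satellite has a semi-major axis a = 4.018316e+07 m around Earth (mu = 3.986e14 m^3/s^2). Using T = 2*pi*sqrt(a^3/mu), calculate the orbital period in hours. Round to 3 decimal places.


Step 1: a^3 / mu = 6.488320e+22 / 3.986e14 = 1.627777e+08
Step 2: sqrt(1.627777e+08) = 12758.4373 s
Step 3: T = 2*pi * 12758.4373 = 80163.63 s
Step 4: T in hours = 80163.63 / 3600 = 22.268 hours

22.268


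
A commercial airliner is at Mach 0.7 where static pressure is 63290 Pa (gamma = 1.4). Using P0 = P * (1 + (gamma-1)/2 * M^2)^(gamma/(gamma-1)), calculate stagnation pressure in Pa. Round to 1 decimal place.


Step 1: (gamma-1)/2 * M^2 = 0.2 * 0.49 = 0.098
Step 2: 1 + 0.098 = 1.098
Step 3: Exponent gamma/(gamma-1) = 3.5
Step 4: P0 = 63290 * 1.098^3.5 = 87789.6 Pa

87789.6


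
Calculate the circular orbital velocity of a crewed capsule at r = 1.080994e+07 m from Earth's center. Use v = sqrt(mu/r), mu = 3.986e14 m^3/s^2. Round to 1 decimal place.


Step 1: mu / r = 3.986e14 / 1.080994e+07 = 36873470.158
Step 2: v = sqrt(36873470.158) = 6072.4 m/s

6072.4


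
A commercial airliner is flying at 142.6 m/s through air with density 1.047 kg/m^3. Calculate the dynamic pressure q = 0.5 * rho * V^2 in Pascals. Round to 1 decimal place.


Step 1: V^2 = 142.6^2 = 20334.76
Step 2: q = 0.5 * 1.047 * 20334.76
Step 3: q = 10645.2 Pa

10645.2


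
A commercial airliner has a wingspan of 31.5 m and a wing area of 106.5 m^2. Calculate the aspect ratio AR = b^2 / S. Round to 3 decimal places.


Step 1: b^2 = 31.5^2 = 992.25
Step 2: AR = 992.25 / 106.5 = 9.317

9.317


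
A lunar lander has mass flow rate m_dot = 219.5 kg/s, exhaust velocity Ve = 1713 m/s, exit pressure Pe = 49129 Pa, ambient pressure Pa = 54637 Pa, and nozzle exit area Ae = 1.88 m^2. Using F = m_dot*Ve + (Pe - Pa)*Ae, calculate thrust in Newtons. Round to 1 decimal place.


Step 1: Momentum thrust = m_dot * Ve = 219.5 * 1713 = 376003.5 N
Step 2: Pressure thrust = (Pe - Pa) * Ae = (49129 - 54637) * 1.88 = -10355.04 N
Step 3: Total thrust F = 376003.5 + -10355.04 = 365648.5 N

365648.5


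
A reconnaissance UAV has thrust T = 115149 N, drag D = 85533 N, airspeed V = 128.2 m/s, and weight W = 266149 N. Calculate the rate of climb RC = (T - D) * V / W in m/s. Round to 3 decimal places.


Step 1: Excess thrust = T - D = 115149 - 85533 = 29616 N
Step 2: Excess power = 29616 * 128.2 = 3796771.2 W
Step 3: RC = 3796771.2 / 266149 = 14.266 m/s

14.266


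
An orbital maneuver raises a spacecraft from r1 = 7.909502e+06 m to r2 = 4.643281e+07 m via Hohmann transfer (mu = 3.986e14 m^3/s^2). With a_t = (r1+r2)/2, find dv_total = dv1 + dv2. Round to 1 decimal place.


Step 1: Transfer semi-major axis a_t = (7.909502e+06 + 4.643281e+07) / 2 = 2.717116e+07 m
Step 2: v1 (circular at r1) = sqrt(mu/r1) = 7098.95 m/s
Step 3: v_t1 = sqrt(mu*(2/r1 - 1/a_t)) = 9280.1 m/s
Step 4: dv1 = |9280.1 - 7098.95| = 2181.15 m/s
Step 5: v2 (circular at r2) = 2929.92 m/s, v_t2 = 1580.8 m/s
Step 6: dv2 = |2929.92 - 1580.8| = 1349.12 m/s
Step 7: Total delta-v = 2181.15 + 1349.12 = 3530.3 m/s

3530.3


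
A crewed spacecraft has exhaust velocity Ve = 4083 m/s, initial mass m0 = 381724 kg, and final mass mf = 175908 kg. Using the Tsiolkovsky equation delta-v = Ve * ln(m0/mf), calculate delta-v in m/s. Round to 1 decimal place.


Step 1: Mass ratio m0/mf = 381724 / 175908 = 2.170021
Step 2: ln(2.170021) = 0.774737
Step 3: delta-v = 4083 * 0.774737 = 3163.2 m/s

3163.2


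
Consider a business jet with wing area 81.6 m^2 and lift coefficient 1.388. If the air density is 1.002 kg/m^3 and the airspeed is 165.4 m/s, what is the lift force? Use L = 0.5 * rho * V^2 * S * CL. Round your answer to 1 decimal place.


Step 1: Calculate dynamic pressure q = 0.5 * 1.002 * 165.4^2 = 0.5 * 1.002 * 27357.16 = 13705.9372 Pa
Step 2: Multiply by wing area and lift coefficient: L = 13705.9372 * 81.6 * 1.388
Step 3: L = 1118404.4723 * 1.388 = 1552345.4 N

1552345.4


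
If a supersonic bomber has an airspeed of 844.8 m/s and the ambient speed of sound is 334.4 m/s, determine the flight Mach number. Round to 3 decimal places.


Step 1: M = V / a = 844.8 / 334.4
Step 2: M = 2.526

2.526


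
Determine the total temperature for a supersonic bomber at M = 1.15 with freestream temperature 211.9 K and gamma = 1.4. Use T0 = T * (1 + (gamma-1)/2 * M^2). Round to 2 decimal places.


Step 1: (gamma-1)/2 = 0.2
Step 2: M^2 = 1.3225
Step 3: 1 + 0.2 * 1.3225 = 1.2645
Step 4: T0 = 211.9 * 1.2645 = 267.95 K

267.95


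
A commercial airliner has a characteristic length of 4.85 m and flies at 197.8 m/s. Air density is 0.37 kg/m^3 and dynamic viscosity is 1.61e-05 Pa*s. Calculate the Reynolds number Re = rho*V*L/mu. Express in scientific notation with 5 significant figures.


Step 1: Numerator = rho * V * L = 0.37 * 197.8 * 4.85 = 354.9521
Step 2: Re = 354.9521 / 1.61e-05
Step 3: Re = 2.2047e+07

2.2047e+07


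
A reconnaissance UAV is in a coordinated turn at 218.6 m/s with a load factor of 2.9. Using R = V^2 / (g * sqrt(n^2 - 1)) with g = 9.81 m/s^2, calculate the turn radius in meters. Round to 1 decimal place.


Step 1: V^2 = 218.6^2 = 47785.96
Step 2: n^2 - 1 = 2.9^2 - 1 = 7.41
Step 3: sqrt(7.41) = 2.722132
Step 4: R = 47785.96 / (9.81 * 2.722132) = 1789.5 m

1789.5


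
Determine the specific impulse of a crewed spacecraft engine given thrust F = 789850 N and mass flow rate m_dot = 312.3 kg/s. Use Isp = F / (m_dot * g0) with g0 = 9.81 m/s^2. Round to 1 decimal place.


Step 1: m_dot * g0 = 312.3 * 9.81 = 3063.66
Step 2: Isp = 789850 / 3063.66 = 257.8 s

257.8
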